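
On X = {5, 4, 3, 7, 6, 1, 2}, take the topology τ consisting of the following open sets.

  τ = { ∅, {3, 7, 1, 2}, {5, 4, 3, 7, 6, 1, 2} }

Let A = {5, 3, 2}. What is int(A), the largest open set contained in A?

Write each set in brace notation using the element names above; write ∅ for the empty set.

∅

U open, U⊆A: ∅. int(A) = ⋃ = ∅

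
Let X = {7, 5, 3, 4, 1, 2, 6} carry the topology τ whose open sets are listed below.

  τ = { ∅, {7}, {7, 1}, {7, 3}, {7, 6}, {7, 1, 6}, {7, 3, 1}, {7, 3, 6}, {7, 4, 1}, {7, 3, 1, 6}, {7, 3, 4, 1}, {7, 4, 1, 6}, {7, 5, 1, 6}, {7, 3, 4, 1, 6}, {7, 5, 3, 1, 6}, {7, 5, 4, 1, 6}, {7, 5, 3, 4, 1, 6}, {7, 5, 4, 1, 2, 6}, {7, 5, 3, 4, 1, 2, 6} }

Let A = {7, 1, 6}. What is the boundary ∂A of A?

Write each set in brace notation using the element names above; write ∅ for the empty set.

{5, 3, 4, 2}

U open, U⊆A: ∅, {7}, {7, 6}, {7, 1}, {7, 1, 6}. int(A) = ⋃ = {7, 1, 6}
X∖A={5, 3, 4, 2}, int(X∖A)=∅, hence cl(A)={7, 5, 3, 4, 1, 2, 6}
∂A: remove int from cl → {5, 3, 4, 2}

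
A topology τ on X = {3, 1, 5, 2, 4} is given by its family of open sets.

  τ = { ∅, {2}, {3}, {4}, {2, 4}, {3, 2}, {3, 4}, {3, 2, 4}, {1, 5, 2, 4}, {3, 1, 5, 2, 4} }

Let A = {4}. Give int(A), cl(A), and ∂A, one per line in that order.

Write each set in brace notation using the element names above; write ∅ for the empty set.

int(A) = {4}
cl(A)  = {1, 5, 4}
∂A     = {1, 5}

interior: largest open inside A is {4} (from ∅, {4})
cl via duality: int({3, 1, 5, 2}) = {3, 2}, so X∖{3, 2} = {1, 5, 4}
cl∖int = {1, 5}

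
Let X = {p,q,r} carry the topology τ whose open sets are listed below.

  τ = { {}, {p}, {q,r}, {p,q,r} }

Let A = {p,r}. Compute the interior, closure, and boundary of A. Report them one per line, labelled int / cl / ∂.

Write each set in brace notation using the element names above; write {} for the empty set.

int(A) = {p}
cl(A)  = {p,q,r}
∂A     = {q,r}

opens ⊆ A: {}, {p}; union → int = {p}
complement {q}; its interior {}; cl(A) = X∖{} = {p,q,r}
boundary = {p,q,r} ∖ {p} = {q,r}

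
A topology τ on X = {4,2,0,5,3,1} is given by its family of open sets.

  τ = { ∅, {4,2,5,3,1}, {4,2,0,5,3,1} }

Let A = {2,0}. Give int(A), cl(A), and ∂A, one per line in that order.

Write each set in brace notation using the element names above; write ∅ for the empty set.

int(A) = ∅
cl(A)  = {4,2,0,5,3,1}
∂A     = {4,2,0,5,3,1}

opens ⊆ A: ∅; union → int = ∅
complement {4,5,3,1}; its interior ∅; cl(A) = X∖∅ = {4,2,0,5,3,1}
boundary = {4,2,0,5,3,1} ∖ ∅ = {4,2,0,5,3,1}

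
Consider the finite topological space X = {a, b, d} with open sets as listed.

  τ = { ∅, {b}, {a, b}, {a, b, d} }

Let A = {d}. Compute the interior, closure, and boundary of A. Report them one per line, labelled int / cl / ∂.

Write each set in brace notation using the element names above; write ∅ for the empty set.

int(A) = ∅
cl(A)  = {d}
∂A     = {d}

open subsets of A: ∅; so int(A) = ∅
closure: X∖int(X∖A) = X∖{a, b} = {d}
∂A = {d} minus ∅ = {d}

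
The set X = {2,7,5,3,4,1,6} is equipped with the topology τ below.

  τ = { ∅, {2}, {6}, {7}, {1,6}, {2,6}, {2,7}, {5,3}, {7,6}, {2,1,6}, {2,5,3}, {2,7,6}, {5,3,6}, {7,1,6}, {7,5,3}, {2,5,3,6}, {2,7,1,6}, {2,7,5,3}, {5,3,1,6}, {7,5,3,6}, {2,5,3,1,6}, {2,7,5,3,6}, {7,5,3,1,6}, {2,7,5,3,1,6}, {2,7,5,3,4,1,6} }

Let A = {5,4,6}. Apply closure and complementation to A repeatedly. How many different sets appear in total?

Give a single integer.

12

complement {2,7,3,1}; its interior {2,7}; cl(A) = X∖{2,7} = {5,3,4,1,6}
With k = closure, c = complement:
  1. A     = {5,4,6}
  2. kA    = {5,3,4,1,6}
  3. cA    = {2,7,3,1}
  4. ckA   = {2,7}
  5. kcA   = {2,7,5,3,4,1}
  6. kckA  = {2,7,4}
  7. ckcA  = {6}
  8. ckckA = {5,3,1,6}
  9. kckcA = {4,1,6}
  10. ckckcA = {2,7,5,3}
  11. kckckcA = {2,7,5,3,4}
  12. ckckckcA = {1,6}
k, c of each give nothing new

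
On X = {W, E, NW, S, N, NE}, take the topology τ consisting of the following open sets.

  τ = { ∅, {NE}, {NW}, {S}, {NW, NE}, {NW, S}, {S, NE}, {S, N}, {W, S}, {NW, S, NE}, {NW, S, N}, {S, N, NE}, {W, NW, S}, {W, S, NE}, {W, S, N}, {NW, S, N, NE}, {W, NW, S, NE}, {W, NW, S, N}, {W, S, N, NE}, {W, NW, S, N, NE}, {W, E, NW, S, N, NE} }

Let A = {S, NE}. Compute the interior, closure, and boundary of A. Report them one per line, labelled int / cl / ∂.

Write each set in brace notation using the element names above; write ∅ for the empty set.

int(A) = {S, NE}
cl(A)  = {W, E, S, N, NE}
∂A     = {W, E, N}

open subsets of A: ∅, {S}, {NE}, {S, NE}; so int(A) = {S, NE}
closure: X∖int(X∖A) = X∖{NW} = {W, E, S, N, NE}
∂A = {W, E, S, N, NE} minus {S, NE} = {W, E, N}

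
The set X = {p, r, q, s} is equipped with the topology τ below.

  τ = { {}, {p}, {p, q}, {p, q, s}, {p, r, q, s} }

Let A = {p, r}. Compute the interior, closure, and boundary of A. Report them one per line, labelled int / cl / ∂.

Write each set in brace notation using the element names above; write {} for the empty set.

opens ⊆ A: {}, {p}; union → int = {p}
complement {q, s}; its interior {}; cl(A) = X∖{} = {p, r, q, s}
boundary = {p, r, q, s} ∖ {p} = {r, q, s}

int(A) = {p}
cl(A)  = {p, r, q, s}
∂A     = {r, q, s}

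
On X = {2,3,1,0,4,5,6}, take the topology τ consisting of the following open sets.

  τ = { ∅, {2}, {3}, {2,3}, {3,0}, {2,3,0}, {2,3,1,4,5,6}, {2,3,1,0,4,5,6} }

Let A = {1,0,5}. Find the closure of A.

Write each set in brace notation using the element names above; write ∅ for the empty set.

{1,0,4,5,6}

complement {2,3,4,6}; its interior {2,3}; cl(A) = X∖{2,3} = {1,0,4,5,6}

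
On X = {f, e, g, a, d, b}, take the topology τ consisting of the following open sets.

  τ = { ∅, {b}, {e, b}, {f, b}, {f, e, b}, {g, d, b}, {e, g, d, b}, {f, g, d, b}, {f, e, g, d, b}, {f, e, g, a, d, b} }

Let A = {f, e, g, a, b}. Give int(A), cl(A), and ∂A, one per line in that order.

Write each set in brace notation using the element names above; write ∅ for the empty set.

interior: largest open inside A is {f, e, b} (from ∅, {b}, {f, b}, {e, b}, {f, e, b})
cl via duality: int({d}) = ∅, so X∖∅ = {f, e, g, a, d, b}
cl∖int = {g, a, d}

int(A) = {f, e, b}
cl(A)  = {f, e, g, a, d, b}
∂A     = {g, a, d}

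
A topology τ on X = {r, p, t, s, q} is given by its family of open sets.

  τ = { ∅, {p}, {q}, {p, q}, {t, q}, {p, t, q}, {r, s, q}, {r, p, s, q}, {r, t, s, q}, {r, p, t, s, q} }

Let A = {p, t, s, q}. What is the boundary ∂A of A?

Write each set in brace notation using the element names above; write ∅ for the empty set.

{r, s}

interior: largest open inside A is {p, t, q} (from ∅, {q}, {p}, {p, q}, {t, q}, {p, t, q})
cl via duality: int({r}) = ∅, so X∖∅ = {r, p, t, s, q}
cl∖int = {r, s}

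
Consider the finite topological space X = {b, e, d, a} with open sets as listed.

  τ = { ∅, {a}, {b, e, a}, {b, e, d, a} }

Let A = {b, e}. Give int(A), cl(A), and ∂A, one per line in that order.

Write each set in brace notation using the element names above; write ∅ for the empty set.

U open, U⊆A: ∅. int(A) = ⋃ = ∅
X∖A={d, a}, int(X∖A)={a}, hence cl(A)={b, e, d}
∂A: remove int from cl → {b, e, d}

int(A) = ∅
cl(A)  = {b, e, d}
∂A     = {b, e, d}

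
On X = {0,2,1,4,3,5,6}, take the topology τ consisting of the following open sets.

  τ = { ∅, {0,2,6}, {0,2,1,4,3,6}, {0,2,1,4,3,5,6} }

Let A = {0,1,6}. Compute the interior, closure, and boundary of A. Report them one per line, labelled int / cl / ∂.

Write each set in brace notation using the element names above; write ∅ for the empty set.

opens ⊆ A: ∅; union → int = ∅
complement {2,4,3,5}; its interior ∅; cl(A) = X∖∅ = {0,2,1,4,3,5,6}
boundary = {0,2,1,4,3,5,6} ∖ ∅ = {0,2,1,4,3,5,6}

int(A) = ∅
cl(A)  = {0,2,1,4,3,5,6}
∂A     = {0,2,1,4,3,5,6}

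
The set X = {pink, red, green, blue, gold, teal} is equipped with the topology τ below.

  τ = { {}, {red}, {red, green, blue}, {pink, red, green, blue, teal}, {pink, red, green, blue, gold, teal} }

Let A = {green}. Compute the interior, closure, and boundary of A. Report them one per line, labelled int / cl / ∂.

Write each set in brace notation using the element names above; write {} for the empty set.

interior: largest open inside A is {} (from {})
cl via duality: int({pink, red, blue, gold, teal}) = {red}, so X∖{red} = {pink, green, blue, gold, teal}
cl∖int = {pink, green, blue, gold, teal}

int(A) = {}
cl(A)  = {pink, green, blue, gold, teal}
∂A     = {pink, green, blue, gold, teal}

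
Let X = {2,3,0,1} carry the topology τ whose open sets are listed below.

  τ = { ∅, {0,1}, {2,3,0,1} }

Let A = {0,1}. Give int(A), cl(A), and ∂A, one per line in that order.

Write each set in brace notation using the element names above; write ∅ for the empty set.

int(A) = {0,1}
cl(A)  = {2,3,0,1}
∂A     = {2,3}

opens ⊆ A: ∅, {0,1}; union → int = {0,1}
complement {2,3}; its interior ∅; cl(A) = X∖∅ = {2,3,0,1}
boundary = {2,3,0,1} ∖ {0,1} = {2,3}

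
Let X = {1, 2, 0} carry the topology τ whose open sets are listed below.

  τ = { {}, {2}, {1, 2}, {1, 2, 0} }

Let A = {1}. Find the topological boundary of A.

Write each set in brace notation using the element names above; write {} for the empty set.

{1, 0}

U open, U⊆A: {}. int(A) = ⋃ = {}
X∖A={2, 0}, int(X∖A)={2}, hence cl(A)={1, 0}
∂A: remove int from cl → {1, 0}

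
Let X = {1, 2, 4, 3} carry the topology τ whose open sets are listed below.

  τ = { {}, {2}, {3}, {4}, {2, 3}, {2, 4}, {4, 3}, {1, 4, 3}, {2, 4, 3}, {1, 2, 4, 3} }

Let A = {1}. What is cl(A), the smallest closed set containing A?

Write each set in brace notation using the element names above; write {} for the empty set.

X∖A={2, 4, 3}, int(X∖A)={2, 4, 3}, hence cl(A)={1}

{1}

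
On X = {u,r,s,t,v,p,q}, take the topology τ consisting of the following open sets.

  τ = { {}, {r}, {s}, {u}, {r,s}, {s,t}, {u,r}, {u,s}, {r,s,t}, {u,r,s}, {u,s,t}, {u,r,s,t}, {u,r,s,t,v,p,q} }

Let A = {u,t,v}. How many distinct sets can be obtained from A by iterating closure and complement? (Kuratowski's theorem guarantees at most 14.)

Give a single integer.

closure: X∖int(X∖A) = X∖{r,s} = {u,t,v,p,q}
Let k=closure and c=complement:
  1. A     = {u,t,v}
  2. kA    = {u,t,v,p,q}
  3. cA    = {r,s,p,q}
  4. ckA   = {r,s}
  5. kcA   = {r,s,t,v,p,q}
  6. ckcA  = {u}
  7. kckcA = {u,v,p,q}
  8. ckckcA = {r,s,t}
— saturated at 8

8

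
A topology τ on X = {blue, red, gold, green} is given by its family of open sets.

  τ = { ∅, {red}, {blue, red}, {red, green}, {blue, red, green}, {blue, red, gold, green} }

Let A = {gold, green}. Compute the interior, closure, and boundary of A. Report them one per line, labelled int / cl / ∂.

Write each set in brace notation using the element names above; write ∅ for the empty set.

int(A) = ∅
cl(A)  = {gold, green}
∂A     = {gold, green}

opens ⊆ A: ∅; union → int = ∅
complement {blue, red}; its interior {blue, red}; cl(A) = X∖{blue, red} = {gold, green}
boundary = {gold, green} ∖ ∅ = {gold, green}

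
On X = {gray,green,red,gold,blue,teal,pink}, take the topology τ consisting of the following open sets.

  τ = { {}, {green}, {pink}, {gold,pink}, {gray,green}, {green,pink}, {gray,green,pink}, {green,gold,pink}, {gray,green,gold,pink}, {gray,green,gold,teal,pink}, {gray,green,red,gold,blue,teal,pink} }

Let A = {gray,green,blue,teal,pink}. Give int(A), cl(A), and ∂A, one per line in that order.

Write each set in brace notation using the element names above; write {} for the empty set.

U open, U⊆A: {}, {pink}, {green}, {gray,green}, {green,pink}, {gray,green,pink}. int(A) = ⋃ = {gray,green,pink}
X∖A={red,gold}, int(X∖A)={}, hence cl(A)={gray,green,red,gold,blue,teal,pink}
∂A: remove int from cl → {red,gold,blue,teal}

int(A) = {gray,green,pink}
cl(A)  = {gray,green,red,gold,blue,teal,pink}
∂A     = {red,gold,blue,teal}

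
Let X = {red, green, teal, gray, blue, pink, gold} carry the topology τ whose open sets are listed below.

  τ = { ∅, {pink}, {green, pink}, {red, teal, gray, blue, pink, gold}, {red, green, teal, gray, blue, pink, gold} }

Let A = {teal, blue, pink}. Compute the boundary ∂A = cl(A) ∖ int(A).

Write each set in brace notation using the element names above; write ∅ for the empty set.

{red, green, teal, gray, blue, gold}

U open, U⊆A: ∅, {pink}. int(A) = ⋃ = {pink}
X∖A={red, green, gray, gold}, int(X∖A)=∅, hence cl(A)={red, green, teal, gray, blue, pink, gold}
∂A: remove int from cl → {red, green, teal, gray, blue, gold}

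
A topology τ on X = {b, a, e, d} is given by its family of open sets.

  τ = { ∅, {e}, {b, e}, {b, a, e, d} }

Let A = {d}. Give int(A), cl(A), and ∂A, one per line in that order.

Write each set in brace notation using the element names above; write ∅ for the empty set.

open subsets of A: ∅; so int(A) = ∅
closure: X∖int(X∖A) = X∖{b, e} = {a, d}
∂A = {a, d} minus ∅ = {a, d}

int(A) = ∅
cl(A)  = {a, d}
∂A     = {a, d}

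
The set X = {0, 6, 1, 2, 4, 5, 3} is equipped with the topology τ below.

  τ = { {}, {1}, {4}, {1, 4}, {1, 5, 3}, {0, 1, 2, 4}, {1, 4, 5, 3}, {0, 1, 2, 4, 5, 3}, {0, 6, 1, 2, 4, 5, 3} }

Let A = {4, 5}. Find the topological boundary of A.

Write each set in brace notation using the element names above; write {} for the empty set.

{0, 6, 2, 5, 3}

open subsets of A: {}, {4}; so int(A) = {4}
closure: X∖int(X∖A) = X∖{1} = {0, 6, 2, 4, 5, 3}
∂A = {0, 6, 2, 4, 5, 3} minus {4} = {0, 6, 2, 5, 3}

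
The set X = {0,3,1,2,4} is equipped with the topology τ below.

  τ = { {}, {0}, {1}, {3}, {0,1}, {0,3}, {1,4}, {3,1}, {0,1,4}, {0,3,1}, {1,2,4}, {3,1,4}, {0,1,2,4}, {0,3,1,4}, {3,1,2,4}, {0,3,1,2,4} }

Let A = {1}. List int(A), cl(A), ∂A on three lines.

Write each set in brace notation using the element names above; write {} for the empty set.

interior: largest open inside A is {1} (from {}, {1})
cl via duality: int({0,3,2,4}) = {0,3}, so X∖{0,3} = {1,2,4}
cl∖int = {2,4}

int(A) = {1}
cl(A)  = {1,2,4}
∂A     = {2,4}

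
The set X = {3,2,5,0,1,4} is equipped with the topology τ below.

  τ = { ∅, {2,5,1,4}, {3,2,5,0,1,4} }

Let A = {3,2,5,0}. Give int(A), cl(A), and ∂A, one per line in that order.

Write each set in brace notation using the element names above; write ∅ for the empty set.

int(A) = ∅
cl(A)  = {3,2,5,0,1,4}
∂A     = {3,2,5,0,1,4}

open subsets of A: ∅; so int(A) = ∅
closure: X∖int(X∖A) = X∖∅ = {3,2,5,0,1,4}
∂A = {3,2,5,0,1,4} minus ∅ = {3,2,5,0,1,4}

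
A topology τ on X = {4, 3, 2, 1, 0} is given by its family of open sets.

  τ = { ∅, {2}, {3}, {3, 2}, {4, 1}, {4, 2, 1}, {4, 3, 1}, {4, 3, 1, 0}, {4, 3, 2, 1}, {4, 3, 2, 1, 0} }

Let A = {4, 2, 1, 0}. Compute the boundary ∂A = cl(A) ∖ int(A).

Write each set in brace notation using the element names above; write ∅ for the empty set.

{0}

open subsets of A: ∅, {2}, {4, 1}, {4, 2, 1}; so int(A) = {4, 2, 1}
closure: X∖int(X∖A) = X∖{3} = {4, 2, 1, 0}
∂A = {4, 2, 1, 0} minus {4, 2, 1} = {0}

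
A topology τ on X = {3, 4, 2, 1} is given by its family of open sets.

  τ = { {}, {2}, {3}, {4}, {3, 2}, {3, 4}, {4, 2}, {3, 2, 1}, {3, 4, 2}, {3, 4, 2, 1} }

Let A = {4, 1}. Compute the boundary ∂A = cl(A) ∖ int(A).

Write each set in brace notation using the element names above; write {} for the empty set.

{1}

U open, U⊆A: {}, {4}. int(A) = ⋃ = {4}
X∖A={3, 2}, int(X∖A)={3, 2}, hence cl(A)={4, 1}
∂A: remove int from cl → {1}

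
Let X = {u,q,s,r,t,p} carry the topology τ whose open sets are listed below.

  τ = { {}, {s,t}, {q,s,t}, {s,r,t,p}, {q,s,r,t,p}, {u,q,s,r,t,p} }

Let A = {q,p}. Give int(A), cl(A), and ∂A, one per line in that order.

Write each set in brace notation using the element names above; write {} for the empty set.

U open, U⊆A: {}. int(A) = ⋃ = {}
X∖A={u,s,r,t}, int(X∖A)={s,t}, hence cl(A)={u,q,r,p}
∂A: remove int from cl → {u,q,r,p}

int(A) = {}
cl(A)  = {u,q,r,p}
∂A     = {u,q,r,p}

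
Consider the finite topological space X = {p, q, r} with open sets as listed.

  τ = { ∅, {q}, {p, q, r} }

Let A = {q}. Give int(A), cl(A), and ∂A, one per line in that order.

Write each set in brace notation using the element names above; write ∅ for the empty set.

opens ⊆ A: ∅, {q}; union → int = {q}
complement {p, r}; its interior ∅; cl(A) = X∖∅ = {p, q, r}
boundary = {p, q, r} ∖ {q} = {p, r}

int(A) = {q}
cl(A)  = {p, q, r}
∂A     = {p, r}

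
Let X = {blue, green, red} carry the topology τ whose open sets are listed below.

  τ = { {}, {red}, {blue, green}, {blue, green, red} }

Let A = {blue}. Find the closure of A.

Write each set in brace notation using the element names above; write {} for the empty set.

{blue, green}

X∖A={green, red}, int(X∖A)={red}, hence cl(A)={blue, green}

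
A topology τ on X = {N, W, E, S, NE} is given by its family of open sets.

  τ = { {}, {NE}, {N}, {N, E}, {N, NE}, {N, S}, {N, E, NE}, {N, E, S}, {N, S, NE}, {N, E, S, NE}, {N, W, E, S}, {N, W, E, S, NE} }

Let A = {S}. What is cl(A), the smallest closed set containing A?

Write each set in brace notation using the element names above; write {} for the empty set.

{W, S}

X∖A={N, W, E, NE}, int(X∖A)={N, E, NE}, hence cl(A)={W, S}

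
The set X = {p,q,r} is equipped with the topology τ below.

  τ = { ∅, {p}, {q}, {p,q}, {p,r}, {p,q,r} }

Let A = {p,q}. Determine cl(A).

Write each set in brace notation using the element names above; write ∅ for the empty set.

{p,q,r}

X∖A={r}, int(X∖A)=∅, hence cl(A)={p,q,r}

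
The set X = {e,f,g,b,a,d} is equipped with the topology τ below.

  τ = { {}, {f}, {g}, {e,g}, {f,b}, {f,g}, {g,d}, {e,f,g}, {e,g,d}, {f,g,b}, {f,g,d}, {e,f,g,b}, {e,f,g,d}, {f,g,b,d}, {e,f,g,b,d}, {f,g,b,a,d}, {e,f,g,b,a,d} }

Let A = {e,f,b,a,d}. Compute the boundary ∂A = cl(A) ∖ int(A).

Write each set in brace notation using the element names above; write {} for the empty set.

interior: largest open inside A is {f,b} (from {}, {f}, {f,b})
cl via duality: int({g}) = {g}, so X∖{g} = {e,f,b,a,d}
cl∖int = {e,a,d}

{e,a,d}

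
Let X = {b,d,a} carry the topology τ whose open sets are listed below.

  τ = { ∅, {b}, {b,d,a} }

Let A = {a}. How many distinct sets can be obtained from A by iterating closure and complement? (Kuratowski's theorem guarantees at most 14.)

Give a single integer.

complement {b,d}; its interior {b}; cl(A) = X∖{b} = {d,a}
With k = closure, c = complement:
  1. A     = {a}
  2. kA    = {d,a}
  3. cA    = {b,d}
  4. ckA   = {b}
  5. kcA   = {b,d,a}
  6. ckcA  = ∅
k, c of each give nothing new

6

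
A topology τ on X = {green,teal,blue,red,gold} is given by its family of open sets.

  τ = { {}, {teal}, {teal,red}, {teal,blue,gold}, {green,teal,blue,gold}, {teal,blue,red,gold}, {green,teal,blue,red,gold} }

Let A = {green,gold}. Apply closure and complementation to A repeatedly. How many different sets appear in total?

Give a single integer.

closure: X∖int(X∖A) = X∖{teal,red} = {green,blue,gold}
Let k=closure and c=complement:
  1. A     = {green,gold}
  2. kA    = {green,blue,gold}
  3. cA    = {teal,blue,red}
  4. ckA   = {teal,red}
  5. kcA   = {green,teal,blue,red,gold}
  6. ckcA  = {}
— saturated at 6

6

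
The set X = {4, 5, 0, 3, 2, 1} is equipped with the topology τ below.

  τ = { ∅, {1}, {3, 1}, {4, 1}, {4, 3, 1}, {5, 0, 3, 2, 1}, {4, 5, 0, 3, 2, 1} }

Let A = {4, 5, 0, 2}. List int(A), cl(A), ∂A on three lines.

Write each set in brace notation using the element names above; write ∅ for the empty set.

int(A) = ∅
cl(A)  = {4, 5, 0, 2}
∂A     = {4, 5, 0, 2}

interior: largest open inside A is ∅ (from ∅)
cl via duality: int({3, 1}) = {3, 1}, so X∖{3, 1} = {4, 5, 0, 2}
cl∖int = {4, 5, 0, 2}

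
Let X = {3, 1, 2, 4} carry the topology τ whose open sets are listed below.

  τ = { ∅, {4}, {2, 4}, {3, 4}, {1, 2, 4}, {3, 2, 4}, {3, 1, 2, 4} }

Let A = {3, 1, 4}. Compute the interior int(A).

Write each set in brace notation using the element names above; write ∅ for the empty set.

{3, 4}

interior: largest open inside A is {3, 4} (from ∅, {4}, {3, 4})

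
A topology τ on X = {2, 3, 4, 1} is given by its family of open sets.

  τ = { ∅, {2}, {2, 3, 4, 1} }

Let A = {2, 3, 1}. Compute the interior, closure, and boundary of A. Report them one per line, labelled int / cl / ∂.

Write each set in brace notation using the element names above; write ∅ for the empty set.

int(A) = {2}
cl(A)  = {2, 3, 4, 1}
∂A     = {3, 4, 1}

U open, U⊆A: ∅, {2}. int(A) = ⋃ = {2}
X∖A={4}, int(X∖A)=∅, hence cl(A)={2, 3, 4, 1}
∂A: remove int from cl → {3, 4, 1}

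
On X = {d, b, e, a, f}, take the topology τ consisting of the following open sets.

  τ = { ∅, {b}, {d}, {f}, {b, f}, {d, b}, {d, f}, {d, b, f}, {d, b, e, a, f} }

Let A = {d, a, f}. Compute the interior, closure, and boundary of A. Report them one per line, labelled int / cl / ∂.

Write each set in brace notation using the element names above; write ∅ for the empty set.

interior: largest open inside A is {d, f} (from ∅, {f}, {d}, {d, f})
cl via duality: int({b, e}) = {b}, so X∖{b} = {d, e, a, f}
cl∖int = {e, a}

int(A) = {d, f}
cl(A)  = {d, e, a, f}
∂A     = {e, a}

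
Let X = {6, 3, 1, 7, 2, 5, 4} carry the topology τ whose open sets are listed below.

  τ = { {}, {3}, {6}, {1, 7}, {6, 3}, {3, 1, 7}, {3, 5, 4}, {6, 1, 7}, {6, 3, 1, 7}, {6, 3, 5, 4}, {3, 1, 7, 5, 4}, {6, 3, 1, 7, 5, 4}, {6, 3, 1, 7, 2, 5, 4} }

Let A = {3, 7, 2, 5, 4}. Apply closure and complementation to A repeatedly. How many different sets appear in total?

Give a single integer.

10

X∖A={6, 1}, int(X∖A)={6}, hence cl(A)={3, 1, 7, 2, 5, 4}
Orbit (k=closure, c=complement):
  1. A     = {3, 7, 2, 5, 4}
  2. kA    = {3, 1, 7, 2, 5, 4}
  3. cA    = {6, 1}
  4. ckA   = {6}
  5. kcA   = {6, 1, 7, 2}
  6. kckA  = {6, 2}
  7. ckcA  = {3, 5, 4}
  8. ckckA = {3, 1, 7, 5, 4}
  9. kckcA = {3, 2, 5, 4}
  10. ckckcA = {6, 1, 7}
(closed under both — stop)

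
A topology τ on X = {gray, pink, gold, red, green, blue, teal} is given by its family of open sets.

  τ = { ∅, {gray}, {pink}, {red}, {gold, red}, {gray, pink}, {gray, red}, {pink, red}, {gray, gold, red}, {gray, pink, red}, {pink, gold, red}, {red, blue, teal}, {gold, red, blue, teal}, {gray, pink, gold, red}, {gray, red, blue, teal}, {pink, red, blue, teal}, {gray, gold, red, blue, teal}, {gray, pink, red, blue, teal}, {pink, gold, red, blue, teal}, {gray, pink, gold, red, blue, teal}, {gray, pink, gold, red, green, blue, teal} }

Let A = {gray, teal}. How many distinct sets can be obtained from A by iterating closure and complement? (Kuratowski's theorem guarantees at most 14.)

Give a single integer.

8

complement {pink, gold, red, green, blue}; its interior {pink, gold, red}; cl(A) = X∖{pink, gold, red} = {gray, green, blue, teal}
With k = closure, c = complement:
  1. A     = {gray, teal}
  2. kA    = {gray, green, blue, teal}
  3. cA    = {pink, gold, red, green, blue}
  4. ckA   = {pink, gold, red}
  5. kcA   = {pink, gold, red, green, blue, teal}
  6. ckcA  = {gray}
  7. kckcA = {gray, green}
  8. ckckcA = {pink, gold, red, blue, teal}
k, c of each give nothing new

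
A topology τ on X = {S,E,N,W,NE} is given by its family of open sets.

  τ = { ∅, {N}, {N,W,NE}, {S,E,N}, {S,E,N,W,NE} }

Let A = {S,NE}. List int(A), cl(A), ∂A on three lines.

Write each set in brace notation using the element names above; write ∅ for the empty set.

int(A) = ∅
cl(A)  = {S,E,W,NE}
∂A     = {S,E,W,NE}

interior: largest open inside A is ∅ (from ∅)
cl via duality: int({E,N,W}) = {N}, so X∖{N} = {S,E,W,NE}
cl∖int = {S,E,W,NE}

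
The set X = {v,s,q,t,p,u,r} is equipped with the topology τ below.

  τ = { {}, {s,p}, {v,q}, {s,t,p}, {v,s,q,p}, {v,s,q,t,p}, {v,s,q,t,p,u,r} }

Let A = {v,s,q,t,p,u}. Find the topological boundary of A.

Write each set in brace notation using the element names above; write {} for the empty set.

{u,r}

interior: largest open inside A is {v,s,q,t,p} (from {}, {v,q}, {s,p}, {s,t,p}, {v,s,q,p}, {v,s,q,t,p})
cl via duality: int({r}) = {}, so X∖{} = {v,s,q,t,p,u,r}
cl∖int = {u,r}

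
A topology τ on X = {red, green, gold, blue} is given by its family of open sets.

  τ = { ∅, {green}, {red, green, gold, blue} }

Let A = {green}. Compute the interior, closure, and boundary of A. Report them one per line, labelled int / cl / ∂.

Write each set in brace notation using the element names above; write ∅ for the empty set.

int(A) = {green}
cl(A)  = {red, green, gold, blue}
∂A     = {red, gold, blue}

U open, U⊆A: ∅, {green}. int(A) = ⋃ = {green}
X∖A={red, gold, blue}, int(X∖A)=∅, hence cl(A)={red, green, gold, blue}
∂A: remove int from cl → {red, gold, blue}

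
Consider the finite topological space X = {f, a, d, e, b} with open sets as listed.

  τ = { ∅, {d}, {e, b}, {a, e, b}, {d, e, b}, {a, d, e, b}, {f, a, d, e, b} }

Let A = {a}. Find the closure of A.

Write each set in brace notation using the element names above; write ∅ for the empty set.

closure: X∖int(X∖A) = X∖{d, e, b} = {f, a}

{f, a}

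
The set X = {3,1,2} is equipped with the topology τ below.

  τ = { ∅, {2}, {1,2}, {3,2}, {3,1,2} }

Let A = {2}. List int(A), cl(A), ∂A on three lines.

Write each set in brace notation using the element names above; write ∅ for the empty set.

int(A) = {2}
cl(A)  = {3,1,2}
∂A     = {3,1}

open subsets of A: ∅, {2}; so int(A) = {2}
closure: X∖int(X∖A) = X∖∅ = {3,1,2}
∂A = {3,1,2} minus {2} = {3,1}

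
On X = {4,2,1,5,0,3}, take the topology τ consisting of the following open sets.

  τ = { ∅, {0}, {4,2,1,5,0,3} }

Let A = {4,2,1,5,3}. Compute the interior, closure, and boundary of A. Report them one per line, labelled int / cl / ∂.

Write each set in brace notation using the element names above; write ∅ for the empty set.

opens ⊆ A: ∅; union → int = ∅
complement {0}; its interior {0}; cl(A) = X∖{0} = {4,2,1,5,3}
boundary = {4,2,1,5,3} ∖ ∅ = {4,2,1,5,3}

int(A) = ∅
cl(A)  = {4,2,1,5,3}
∂A     = {4,2,1,5,3}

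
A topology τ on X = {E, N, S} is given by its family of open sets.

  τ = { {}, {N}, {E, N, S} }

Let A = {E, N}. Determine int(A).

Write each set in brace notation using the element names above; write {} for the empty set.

{N}

interior: largest open inside A is {N} (from {}, {N})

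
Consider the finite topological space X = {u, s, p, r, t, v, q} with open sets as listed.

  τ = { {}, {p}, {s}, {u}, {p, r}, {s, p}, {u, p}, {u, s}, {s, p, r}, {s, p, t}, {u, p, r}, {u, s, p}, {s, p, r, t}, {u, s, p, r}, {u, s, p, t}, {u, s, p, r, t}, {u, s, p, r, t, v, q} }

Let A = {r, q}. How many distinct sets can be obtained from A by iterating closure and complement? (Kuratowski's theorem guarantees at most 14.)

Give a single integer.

closure: X∖int(X∖A) = X∖{u, s, p, t} = {r, v, q}
Let k=closure and c=complement:
  1. A     = {r, q}
  2. kA    = {r, v, q}
  3. cA    = {u, s, p, t, v}
  4. ckA   = {u, s, p, t}
  5. kcA   = {u, s, p, r, t, v, q}
  6. ckcA  = {}
— saturated at 6

6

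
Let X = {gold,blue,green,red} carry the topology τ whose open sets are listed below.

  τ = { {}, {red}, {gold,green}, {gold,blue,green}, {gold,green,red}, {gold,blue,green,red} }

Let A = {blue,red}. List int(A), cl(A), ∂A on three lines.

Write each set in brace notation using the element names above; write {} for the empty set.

int(A) = {red}
cl(A)  = {blue,red}
∂A     = {blue}

opens ⊆ A: {}, {red}; union → int = {red}
complement {gold,green}; its interior {gold,green}; cl(A) = X∖{gold,green} = {blue,red}
boundary = {blue,red} ∖ {red} = {blue}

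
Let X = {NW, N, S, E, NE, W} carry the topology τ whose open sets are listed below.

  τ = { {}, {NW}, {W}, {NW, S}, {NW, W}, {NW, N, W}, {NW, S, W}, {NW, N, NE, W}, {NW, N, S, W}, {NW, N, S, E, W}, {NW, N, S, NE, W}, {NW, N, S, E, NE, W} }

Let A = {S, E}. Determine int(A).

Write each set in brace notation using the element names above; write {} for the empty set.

U open, U⊆A: {}. int(A) = ⋃ = {}

{}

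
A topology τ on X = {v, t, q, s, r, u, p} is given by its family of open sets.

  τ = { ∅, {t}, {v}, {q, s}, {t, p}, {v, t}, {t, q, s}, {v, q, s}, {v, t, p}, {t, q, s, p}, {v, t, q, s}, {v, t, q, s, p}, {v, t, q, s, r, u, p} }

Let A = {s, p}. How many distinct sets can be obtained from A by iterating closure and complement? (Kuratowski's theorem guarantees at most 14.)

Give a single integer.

10

X∖A={v, t, q, r, u}, int(X∖A)={v, t}, hence cl(A)={q, s, r, u, p}
Orbit (k=closure, c=complement):
  1. A     = {s, p}
  2. kA    = {q, s, r, u, p}
  3. cA    = {v, t, q, r, u}
  4. ckA   = {v, t}
  5. kcA   = {v, t, q, s, r, u, p}
  6. kckA  = {v, t, r, u, p}
  7. ckcA  = ∅
  8. ckckA = {q, s}
  9. kckckA = {q, s, r, u}
  10. ckckckA = {v, t, p}
(closed under both — stop)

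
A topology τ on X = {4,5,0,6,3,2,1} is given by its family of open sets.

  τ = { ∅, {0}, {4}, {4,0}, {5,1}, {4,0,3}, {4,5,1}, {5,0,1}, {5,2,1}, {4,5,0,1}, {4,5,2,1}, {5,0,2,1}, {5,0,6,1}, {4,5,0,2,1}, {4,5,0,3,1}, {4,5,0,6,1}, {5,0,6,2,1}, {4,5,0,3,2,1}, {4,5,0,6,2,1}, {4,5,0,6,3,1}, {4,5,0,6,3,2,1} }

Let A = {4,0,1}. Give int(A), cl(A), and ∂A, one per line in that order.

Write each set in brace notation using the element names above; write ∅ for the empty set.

int(A) = {4,0}
cl(A)  = {4,5,0,6,3,2,1}
∂A     = {5,6,3,2,1}

open subsets of A: ∅, {0}, {4}, {4,0}; so int(A) = {4,0}
closure: X∖int(X∖A) = X∖∅ = {4,5,0,6,3,2,1}
∂A = {4,5,0,6,3,2,1} minus {4,0} = {5,6,3,2,1}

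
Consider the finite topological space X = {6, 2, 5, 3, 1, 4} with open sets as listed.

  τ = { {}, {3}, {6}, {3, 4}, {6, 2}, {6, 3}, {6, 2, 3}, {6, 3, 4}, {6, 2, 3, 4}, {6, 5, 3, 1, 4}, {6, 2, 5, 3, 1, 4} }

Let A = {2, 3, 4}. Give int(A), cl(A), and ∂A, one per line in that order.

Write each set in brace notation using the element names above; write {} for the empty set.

U open, U⊆A: {}, {3}, {3, 4}. int(A) = ⋃ = {3, 4}
X∖A={6, 5, 1}, int(X∖A)={6}, hence cl(A)={2, 5, 3, 1, 4}
∂A: remove int from cl → {2, 5, 1}

int(A) = {3, 4}
cl(A)  = {2, 5, 3, 1, 4}
∂A     = {2, 5, 1}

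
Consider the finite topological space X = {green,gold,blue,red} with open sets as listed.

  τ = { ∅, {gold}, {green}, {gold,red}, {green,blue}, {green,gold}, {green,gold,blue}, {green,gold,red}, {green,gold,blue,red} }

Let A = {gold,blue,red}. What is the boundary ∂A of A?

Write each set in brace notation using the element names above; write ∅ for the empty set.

{blue}

opens ⊆ A: ∅, {gold}, {gold,red}; union → int = {gold,red}
complement {green}; its interior {green}; cl(A) = X∖{green} = {gold,blue,red}
boundary = {gold,blue,red} ∖ {gold,red} = {blue}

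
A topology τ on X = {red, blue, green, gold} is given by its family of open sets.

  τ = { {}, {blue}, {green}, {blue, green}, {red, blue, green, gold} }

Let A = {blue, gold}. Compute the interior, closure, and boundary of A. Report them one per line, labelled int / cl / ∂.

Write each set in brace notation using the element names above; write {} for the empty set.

int(A) = {blue}
cl(A)  = {red, blue, gold}
∂A     = {red, gold}

opens ⊆ A: {}, {blue}; union → int = {blue}
complement {red, green}; its interior {green}; cl(A) = X∖{green} = {red, blue, gold}
boundary = {red, blue, gold} ∖ {blue} = {red, gold}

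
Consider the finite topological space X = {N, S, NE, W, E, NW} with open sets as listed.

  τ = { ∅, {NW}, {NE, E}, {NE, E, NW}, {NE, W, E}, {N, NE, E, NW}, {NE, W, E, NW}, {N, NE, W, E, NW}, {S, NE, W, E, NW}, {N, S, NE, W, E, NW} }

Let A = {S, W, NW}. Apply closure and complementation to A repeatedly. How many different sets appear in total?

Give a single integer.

complement {N, NE, E}; its interior {NE, E}; cl(A) = X∖{NE, E} = {N, S, W, NW}
With k = closure, c = complement:
  1. A     = {S, W, NW}
  2. kA    = {N, S, W, NW}
  3. cA    = {N, NE, E}
  4. ckA   = {NE, E}
  5. kcA   = {N, S, NE, W, E}
  6. ckcA  = {NW}
  7. kckcA = {N, S, NW}
  8. ckckcA = {NE, W, E}
k, c of each give nothing new

8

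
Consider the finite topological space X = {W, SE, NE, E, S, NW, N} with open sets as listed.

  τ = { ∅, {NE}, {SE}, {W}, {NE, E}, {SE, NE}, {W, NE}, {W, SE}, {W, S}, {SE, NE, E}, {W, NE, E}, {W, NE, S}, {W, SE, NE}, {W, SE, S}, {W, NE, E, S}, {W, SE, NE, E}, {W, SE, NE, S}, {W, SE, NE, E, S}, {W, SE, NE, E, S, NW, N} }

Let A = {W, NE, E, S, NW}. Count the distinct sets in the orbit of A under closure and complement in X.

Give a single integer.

6

closure: X∖int(X∖A) = X∖{SE} = {W, NE, E, S, NW, N}
Let k=closure and c=complement:
  1. A     = {W, NE, E, S, NW}
  2. kA    = {W, NE, E, S, NW, N}
  3. cA    = {SE, N}
  4. ckA   = {SE}
  5. kcA   = {SE, NW, N}
  6. ckcA  = {W, NE, E, S}
— saturated at 6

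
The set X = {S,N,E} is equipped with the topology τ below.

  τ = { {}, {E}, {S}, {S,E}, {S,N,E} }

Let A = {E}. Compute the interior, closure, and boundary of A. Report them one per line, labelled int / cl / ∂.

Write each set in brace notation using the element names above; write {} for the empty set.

int(A) = {E}
cl(A)  = {N,E}
∂A     = {N}

U open, U⊆A: {}, {E}. int(A) = ⋃ = {E}
X∖A={S,N}, int(X∖A)={S}, hence cl(A)={N,E}
∂A: remove int from cl → {N}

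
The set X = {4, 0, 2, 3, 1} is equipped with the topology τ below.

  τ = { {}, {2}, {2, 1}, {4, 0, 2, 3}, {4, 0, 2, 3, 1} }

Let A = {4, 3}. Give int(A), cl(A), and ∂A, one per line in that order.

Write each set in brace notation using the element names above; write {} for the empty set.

opens ⊆ A: {}; union → int = {}
complement {0, 2, 1}; its interior {2, 1}; cl(A) = X∖{2, 1} = {4, 0, 3}
boundary = {4, 0, 3} ∖ {} = {4, 0, 3}

int(A) = {}
cl(A)  = {4, 0, 3}
∂A     = {4, 0, 3}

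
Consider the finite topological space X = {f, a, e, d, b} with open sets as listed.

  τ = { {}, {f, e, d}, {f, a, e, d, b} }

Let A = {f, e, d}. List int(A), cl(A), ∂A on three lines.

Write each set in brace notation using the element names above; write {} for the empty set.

int(A) = {f, e, d}
cl(A)  = {f, a, e, d, b}
∂A     = {a, b}

U open, U⊆A: {}, {f, e, d}. int(A) = ⋃ = {f, e, d}
X∖A={a, b}, int(X∖A)={}, hence cl(A)={f, a, e, d, b}
∂A: remove int from cl → {a, b}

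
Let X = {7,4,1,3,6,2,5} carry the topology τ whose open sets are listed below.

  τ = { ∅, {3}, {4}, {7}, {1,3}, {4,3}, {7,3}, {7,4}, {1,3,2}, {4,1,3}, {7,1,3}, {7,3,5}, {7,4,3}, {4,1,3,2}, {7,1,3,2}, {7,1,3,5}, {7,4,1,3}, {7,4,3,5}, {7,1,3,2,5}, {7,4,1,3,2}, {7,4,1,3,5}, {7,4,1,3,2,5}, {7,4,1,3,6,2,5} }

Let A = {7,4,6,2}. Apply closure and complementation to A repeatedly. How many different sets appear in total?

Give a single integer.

cl via duality: int({1,3,5}) = {1,3}, so X∖{1,3} = {7,4,6,2,5}
Write k for closure, c for complement:
  1. A     = {7,4,6,2}
  2. kA    = {7,4,6,2,5}
  3. cA    = {1,3,5}
  4. ckA   = {1,3}
  5. kcA   = {1,3,6,2,5}
  6. ckcA  = {7,4}
  7. kckcA = {7,4,6,5}
  8. ckckcA = {1,3,2}
applying k or c yields no new set

8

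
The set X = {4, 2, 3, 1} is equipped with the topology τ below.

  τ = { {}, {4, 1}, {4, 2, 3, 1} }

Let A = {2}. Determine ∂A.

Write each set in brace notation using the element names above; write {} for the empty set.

U open, U⊆A: {}. int(A) = ⋃ = {}
X∖A={4, 3, 1}, int(X∖A)={4, 1}, hence cl(A)={2, 3}
∂A: remove int from cl → {2, 3}

{2, 3}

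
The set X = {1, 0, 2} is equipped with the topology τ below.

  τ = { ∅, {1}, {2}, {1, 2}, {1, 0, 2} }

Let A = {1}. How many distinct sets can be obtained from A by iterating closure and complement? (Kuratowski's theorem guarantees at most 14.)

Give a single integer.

4

cl via duality: int({0, 2}) = {2}, so X∖{2} = {1, 0}
Write k for closure, c for complement:
  1. A     = {1}
  2. kA    = {1, 0}
  3. cA    = {0, 2}
  4. ckA   = {2}
applying k or c yields no new set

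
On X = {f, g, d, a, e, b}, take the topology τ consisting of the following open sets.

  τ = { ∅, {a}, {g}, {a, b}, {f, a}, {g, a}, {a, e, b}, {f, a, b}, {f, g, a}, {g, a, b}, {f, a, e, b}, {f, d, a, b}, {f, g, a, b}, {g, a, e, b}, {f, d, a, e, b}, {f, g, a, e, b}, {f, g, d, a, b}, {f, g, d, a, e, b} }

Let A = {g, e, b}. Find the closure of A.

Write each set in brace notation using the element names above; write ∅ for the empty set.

complement {f, d, a}; its interior {f, a}; cl(A) = X∖{f, a} = {g, d, e, b}

{g, d, e, b}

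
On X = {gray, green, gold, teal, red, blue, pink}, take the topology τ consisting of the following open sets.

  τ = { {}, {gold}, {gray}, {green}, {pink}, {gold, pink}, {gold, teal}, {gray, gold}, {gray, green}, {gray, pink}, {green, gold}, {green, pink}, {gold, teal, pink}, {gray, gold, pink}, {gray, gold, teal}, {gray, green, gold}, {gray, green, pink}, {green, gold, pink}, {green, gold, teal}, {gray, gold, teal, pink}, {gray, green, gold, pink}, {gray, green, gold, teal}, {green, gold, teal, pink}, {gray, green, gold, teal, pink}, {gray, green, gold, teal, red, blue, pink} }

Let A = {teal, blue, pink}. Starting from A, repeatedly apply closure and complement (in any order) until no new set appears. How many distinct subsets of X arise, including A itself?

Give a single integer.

8

complement {gray, green, gold, red}; its interior {gray, green, gold}; cl(A) = X∖{gray, green, gold} = {teal, red, blue, pink}
With k = closure, c = complement:
  1. A     = {teal, blue, pink}
  2. kA    = {teal, red, blue, pink}
  3. cA    = {gray, green, gold, red}
  4. ckA   = {gray, green, gold}
  5. kcA   = {gray, green, gold, teal, red, blue}
  6. ckcA  = {pink}
  7. kckcA = {red, blue, pink}
  8. ckckcA = {gray, green, gold, teal}
k, c of each give nothing new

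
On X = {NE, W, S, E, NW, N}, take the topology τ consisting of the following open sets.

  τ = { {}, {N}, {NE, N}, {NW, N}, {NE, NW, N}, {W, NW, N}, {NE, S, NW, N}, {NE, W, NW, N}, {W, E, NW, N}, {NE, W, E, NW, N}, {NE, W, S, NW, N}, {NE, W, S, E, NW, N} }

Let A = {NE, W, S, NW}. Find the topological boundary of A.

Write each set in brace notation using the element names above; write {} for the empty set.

{NE, W, S, E, NW}

U open, U⊆A: {}. int(A) = ⋃ = {}
X∖A={E, N}, int(X∖A)={N}, hence cl(A)={NE, W, S, E, NW}
∂A: remove int from cl → {NE, W, S, E, NW}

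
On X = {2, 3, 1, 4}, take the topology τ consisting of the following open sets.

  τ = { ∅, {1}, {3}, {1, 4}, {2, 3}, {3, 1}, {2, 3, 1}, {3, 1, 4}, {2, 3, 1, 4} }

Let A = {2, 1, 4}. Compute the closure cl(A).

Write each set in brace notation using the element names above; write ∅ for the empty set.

closure: X∖int(X∖A) = X∖{3} = {2, 1, 4}

{2, 1, 4}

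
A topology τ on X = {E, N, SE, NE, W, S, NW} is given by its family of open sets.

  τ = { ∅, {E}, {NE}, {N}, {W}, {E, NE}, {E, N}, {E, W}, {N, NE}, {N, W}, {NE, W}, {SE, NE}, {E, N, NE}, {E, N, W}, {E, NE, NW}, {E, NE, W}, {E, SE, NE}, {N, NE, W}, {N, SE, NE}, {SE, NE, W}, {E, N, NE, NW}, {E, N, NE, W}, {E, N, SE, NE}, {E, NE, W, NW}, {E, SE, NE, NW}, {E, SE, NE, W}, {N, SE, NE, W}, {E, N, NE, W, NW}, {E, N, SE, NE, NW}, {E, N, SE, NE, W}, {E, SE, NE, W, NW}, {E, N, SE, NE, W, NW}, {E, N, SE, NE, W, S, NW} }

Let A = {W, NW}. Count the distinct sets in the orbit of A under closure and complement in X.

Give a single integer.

complement {E, N, SE, NE, S}; its interior {E, N, SE, NE}; cl(A) = X∖{E, N, SE, NE} = {W, S, NW}
With k = closure, c = complement:
  1. A     = {W, NW}
  2. kA    = {W, S, NW}
  3. cA    = {E, N, SE, NE, S}
  4. ckA   = {E, N, SE, NE}
  5. kcA   = {E, N, SE, NE, S, NW}
  6. ckcA  = {W}
  7. kckcA = {W, S}
  8. ckckcA = {E, N, SE, NE, NW}
k, c of each give nothing new

8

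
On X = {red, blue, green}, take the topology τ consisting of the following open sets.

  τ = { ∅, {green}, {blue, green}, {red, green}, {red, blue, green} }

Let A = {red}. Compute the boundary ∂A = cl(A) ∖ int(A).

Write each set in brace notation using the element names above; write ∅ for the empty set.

opens ⊆ A: ∅; union → int = ∅
complement {blue, green}; its interior {blue, green}; cl(A) = X∖{blue, green} = {red}
boundary = {red} ∖ ∅ = {red}

{red}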